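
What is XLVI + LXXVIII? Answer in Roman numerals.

XLVI = 46
LXXVIII = 78
46 + 78 = 124

CXXIV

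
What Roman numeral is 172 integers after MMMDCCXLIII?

MMMDCCXLIII = 3743
3743 + 172 = 3915

MMMCMXV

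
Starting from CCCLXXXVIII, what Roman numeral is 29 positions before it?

CCCLXXXVIII = 388
388 - 29 = 359

CCCLIX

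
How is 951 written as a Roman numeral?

Convert 951 to Roman numerals:
  951 contains 1×900 (CM)
  51 contains 1×50 (L)
  1 contains 1×1 (I)

CMLI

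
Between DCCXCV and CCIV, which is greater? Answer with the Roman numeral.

DCCXCV = 795
CCIV = 204
795 is larger

DCCXCV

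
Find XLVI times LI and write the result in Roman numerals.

XLVI = 46
LI = 51
46 × 51 = 2346

MMCCCXLVI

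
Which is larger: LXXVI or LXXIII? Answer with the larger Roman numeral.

LXXVI = 76
LXXIII = 73
76 is larger

LXXVI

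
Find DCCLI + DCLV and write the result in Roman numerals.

DCCLI = 751
DCLV = 655
751 + 655 = 1406

MCDVI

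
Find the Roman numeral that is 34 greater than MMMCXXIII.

MMMCXXIII = 3123
3123 + 34 = 3157

MMMCLVII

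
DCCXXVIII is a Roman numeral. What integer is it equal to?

DCCXXVIII: D=500, C=100, C=100, X=10, X=10, V=5, I=1, I=1, I=1
500 + 100 + 100 + 10 + 10 + 5 + 1 + 1 + 1 = 728

728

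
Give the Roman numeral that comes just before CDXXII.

CDXXII = 422; previous is 421

CDXXI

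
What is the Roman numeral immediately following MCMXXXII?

MCMXXXII = 1932; next is 1933

MCMXXXIII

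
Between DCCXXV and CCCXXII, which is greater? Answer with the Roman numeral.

DCCXXV = 725
CCCXXII = 322
725 is larger

DCCXXV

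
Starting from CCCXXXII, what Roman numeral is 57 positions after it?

CCCXXXII = 332
332 + 57 = 389

CCCLXXXIX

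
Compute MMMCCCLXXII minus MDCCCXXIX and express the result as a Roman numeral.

MMMCCCLXXII = 3372
MDCCCXXIX = 1829
3372 - 1829 = 1543

MDXLIII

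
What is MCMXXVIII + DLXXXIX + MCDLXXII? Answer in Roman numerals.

MCMXXVIII = 1928, DLXXXIX = 589, MCDLXXII = 1472
1928 + 589 = 2517
2517 + 1472 = 3989

MMMCMLXXXIX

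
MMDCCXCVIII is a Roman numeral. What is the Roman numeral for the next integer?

MMDCCXCVIII = 2798, so the next integer is 2798 + 1 = 2799

MMDCCXCIX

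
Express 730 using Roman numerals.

Convert 730 to Roman numerals:
  730 contains 1×500 (D)
  230 contains 2×100 (CC)
  30 contains 3×10 (XXX)

DCCXXX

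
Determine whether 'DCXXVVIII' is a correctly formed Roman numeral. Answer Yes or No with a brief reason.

'DCXXVVIII': V should not appear more than once

No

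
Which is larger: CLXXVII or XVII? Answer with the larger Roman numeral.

CLXXVII = 177
XVII = 17
177 is larger

CLXXVII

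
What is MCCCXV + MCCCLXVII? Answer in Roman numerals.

MCCCXV = 1315
MCCCLXVII = 1367
1315 + 1367 = 2682

MMDCLXXXII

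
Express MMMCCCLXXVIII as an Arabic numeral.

MMMCCCLXXVIII: M=1000, M=1000, M=1000, C=100, C=100, C=100, L=50, X=10, X=10, V=5, I=1, I=1, I=1
1000 + 1000 + 1000 + 100 + 100 + 100 + 50 + 10 + 10 + 5 + 1 + 1 + 1 = 3378

3378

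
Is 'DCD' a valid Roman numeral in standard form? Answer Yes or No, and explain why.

'DCD': D should not appear more than once

No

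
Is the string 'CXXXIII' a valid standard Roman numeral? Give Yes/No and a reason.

'CXXXIII': Check the rules: uses only the symbols I, V, X, L, C, D, M; no symbol is repeated more than three times in a row; V, L and D each appear at most once; no smaller symbol precedes a larger one (values never increase from left to right). Value: C (100) + X (10) + X (10) + X (10) + I (1) + I (1) + I (1) = 133. So it is a valid standard Roman numeral.

Yes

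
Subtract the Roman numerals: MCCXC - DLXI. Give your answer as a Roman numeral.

MCCXC = 1290
DLXI = 561
1290 - 561 = 729

DCCXXIX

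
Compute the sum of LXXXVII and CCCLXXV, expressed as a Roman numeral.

LXXXVII = 87
CCCLXXV = 375
87 + 375 = 462

CDLXII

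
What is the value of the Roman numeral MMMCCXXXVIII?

MMMCCXXXVIII: M=1000, M=1000, M=1000, C=100, C=100, X=10, X=10, X=10, V=5, I=1, I=1, I=1
1000 + 1000 + 1000 + 100 + 100 + 10 + 10 + 10 + 5 + 1 + 1 + 1 = 3238

3238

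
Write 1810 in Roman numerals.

Convert 1810 to Roman numerals:
  1810 contains 1×1000 (M)
  810 contains 1×500 (D)
  310 contains 3×100 (CCC)
  10 contains 1×10 (X)

MDCCCX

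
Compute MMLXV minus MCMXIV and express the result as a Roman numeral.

MMLXV = 2065
MCMXIV = 1914
2065 - 1914 = 151

CLI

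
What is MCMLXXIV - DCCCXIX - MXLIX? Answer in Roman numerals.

MCMLXXIV = 1974, DCCCXIX = 819, MXLIX = 1049
1974 - 819 = 1155
1155 - 1049 = 106

CVI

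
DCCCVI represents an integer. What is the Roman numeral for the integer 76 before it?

DCCCVI = 806
806 - 76 = 730

DCCXXX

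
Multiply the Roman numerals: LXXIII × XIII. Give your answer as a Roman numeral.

LXXIII = 73
XIII = 13
73 × 13 = 949

CMXLIX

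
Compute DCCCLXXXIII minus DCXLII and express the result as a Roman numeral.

DCCCLXXXIII = 883
DCXLII = 642
883 - 642 = 241

CCXLI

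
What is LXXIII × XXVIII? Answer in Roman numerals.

LXXIII = 73
XXVIII = 28
73 × 28 = 2044

MMXLIV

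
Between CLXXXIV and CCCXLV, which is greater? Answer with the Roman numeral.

CLXXXIV = 184
CCCXLV = 345
345 is larger

CCCXLV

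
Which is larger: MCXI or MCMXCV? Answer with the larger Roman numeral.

MCXI = 1111
MCMXCV = 1995
1995 is larger

MCMXCV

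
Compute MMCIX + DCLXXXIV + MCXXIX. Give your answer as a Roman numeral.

MMCIX = 2109, DCLXXXIV = 684, MCXXIX = 1129
2109 + 684 = 2793
2793 + 1129 = 3922

MMMCMXXII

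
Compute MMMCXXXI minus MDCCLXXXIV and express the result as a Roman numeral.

MMMCXXXI = 3131
MDCCLXXXIV = 1784
3131 - 1784 = 1347

MCCCXLVII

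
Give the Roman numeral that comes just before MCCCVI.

MCCCVI = 1306, so the previous integer is 1306 - 1 = 1305

MCCCV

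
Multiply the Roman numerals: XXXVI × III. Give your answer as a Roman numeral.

XXXVI = 36
III = 3
36 × 3 = 108

CVIII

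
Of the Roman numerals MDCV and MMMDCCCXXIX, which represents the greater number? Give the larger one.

MDCV = 1605
MMMDCCCXXIX = 3829
3829 is larger

MMMDCCCXXIX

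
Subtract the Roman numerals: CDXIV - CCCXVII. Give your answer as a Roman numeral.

CDXIV = 414
CCCXVII = 317
414 - 317 = 97

XCVII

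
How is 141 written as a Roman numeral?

Convert 141 to Roman numerals:
  141 contains 1×100 (C)
  41 contains 1×40 (XL)
  1 contains 1×1 (I)

CXLI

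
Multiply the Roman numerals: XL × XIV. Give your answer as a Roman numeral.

XL = 40
XIV = 14
40 × 14 = 560

DLX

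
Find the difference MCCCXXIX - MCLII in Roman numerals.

MCCCXXIX = 1329
MCLII = 1152
1329 - 1152 = 177

CLXXVII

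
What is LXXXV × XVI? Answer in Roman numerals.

LXXXV = 85
XVI = 16
85 × 16 = 1360

MCCCLX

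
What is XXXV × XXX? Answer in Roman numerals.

XXXV = 35
XXX = 30
35 × 30 = 1050

ML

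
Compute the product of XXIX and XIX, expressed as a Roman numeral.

XXIX = 29
XIX = 19
29 × 19 = 551

DLI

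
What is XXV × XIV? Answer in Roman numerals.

XXV = 25
XIV = 14
25 × 14 = 350

CCCL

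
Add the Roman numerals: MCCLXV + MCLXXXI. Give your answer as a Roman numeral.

MCCLXV = 1265
MCLXXXI = 1181
1265 + 1181 = 2446

MMCDXLVI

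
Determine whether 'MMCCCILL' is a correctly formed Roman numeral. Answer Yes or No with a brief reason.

'MMCCCILL': L should not appear more than once

No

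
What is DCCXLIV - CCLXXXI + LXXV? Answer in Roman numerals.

DCCXLIV = 744, CCLXXXI = 281, LXXV = 75
744 - 281 = 463
463 + 75 = 538

DXXXVIII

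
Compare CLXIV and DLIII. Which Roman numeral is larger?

CLXIV = 164
DLIII = 553
553 is larger

DLIII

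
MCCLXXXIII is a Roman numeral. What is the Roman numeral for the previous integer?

MCCLXXXIII = 1283, so the previous integer is 1283 - 1 = 1282

MCCLXXXII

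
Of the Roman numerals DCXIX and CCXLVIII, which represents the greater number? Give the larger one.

DCXIX = 619
CCXLVIII = 248
619 is larger

DCXIX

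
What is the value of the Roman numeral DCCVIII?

DCCVIII: D=500, C=100, C=100, V=5, I=1, I=1, I=1
500 + 100 + 100 + 5 + 1 + 1 + 1 = 708

708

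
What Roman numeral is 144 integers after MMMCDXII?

MMMCDXII = 3412
3412 + 144 = 3556

MMMDLVI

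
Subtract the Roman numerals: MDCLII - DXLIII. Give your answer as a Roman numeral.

MDCLII = 1652
DXLIII = 543
1652 - 543 = 1109

MCIX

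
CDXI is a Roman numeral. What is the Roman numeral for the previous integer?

CDXI = 411; previous is 410

CDX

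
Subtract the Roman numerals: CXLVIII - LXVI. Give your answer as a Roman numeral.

CXLVIII = 148
LXVI = 66
148 - 66 = 82

LXXXII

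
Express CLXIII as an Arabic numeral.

CLXIII: C=100, L=50, X=10, I=1, I=1, I=1
100 + 50 + 10 + 1 + 1 + 1 = 163

163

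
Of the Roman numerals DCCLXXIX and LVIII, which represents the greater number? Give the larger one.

DCCLXXIX = 779
LVIII = 58
779 is larger

DCCLXXIX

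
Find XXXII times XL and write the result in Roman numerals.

XXXII = 32
XL = 40
32 × 40 = 1280

MCCLXXX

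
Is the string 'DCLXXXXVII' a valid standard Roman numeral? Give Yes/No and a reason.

'DCLXXXXVII': More than 3 consecutive X's

No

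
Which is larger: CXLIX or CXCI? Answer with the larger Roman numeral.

CXLIX = 149
CXCI = 191
191 is larger

CXCI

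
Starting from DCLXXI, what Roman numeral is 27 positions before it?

DCLXXI = 671
671 - 27 = 644

DCXLIV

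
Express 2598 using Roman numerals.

Convert 2598 to Roman numerals:
  2598 contains 2×1000 (MM)
  598 contains 1×500 (D)
  98 contains 1×90 (XC)
  8 contains 1×5 (V)
  3 contains 3×1 (III)

MMDXCVIII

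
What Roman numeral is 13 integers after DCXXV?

DCXXV = 625
625 + 13 = 638

DCXXXVIII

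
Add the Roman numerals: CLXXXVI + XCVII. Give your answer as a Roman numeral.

CLXXXVI = 186
XCVII = 97
186 + 97 = 283

CCLXXXIII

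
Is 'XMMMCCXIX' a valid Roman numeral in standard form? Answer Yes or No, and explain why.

'XMMMCCXIX': Invalid subtractive combination: XM

No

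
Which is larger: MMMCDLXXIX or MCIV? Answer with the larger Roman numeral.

MMMCDLXXIX = 3479
MCIV = 1104
3479 is larger

MMMCDLXXIX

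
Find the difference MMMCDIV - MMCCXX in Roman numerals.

MMMCDIV = 3404
MMCCXX = 2220
3404 - 2220 = 1184

MCLXXXIV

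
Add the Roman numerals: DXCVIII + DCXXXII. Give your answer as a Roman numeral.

DXCVIII = 598
DCXXXII = 632
598 + 632 = 1230

MCCXXX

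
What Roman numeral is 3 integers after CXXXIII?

CXXXIII = 133
133 + 3 = 136

CXXXVI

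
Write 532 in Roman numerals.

Convert 532 to Roman numerals:
  532 contains 1×500 (D)
  32 contains 3×10 (XXX)
  2 contains 2×1 (II)

DXXXII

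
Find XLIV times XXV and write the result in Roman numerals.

XLIV = 44
XXV = 25
44 × 25 = 1100

MC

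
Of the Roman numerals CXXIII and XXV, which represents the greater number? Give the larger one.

CXXIII = 123
XXV = 25
123 is larger

CXXIII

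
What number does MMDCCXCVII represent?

MMDCCXCVII: M=1000, M=1000, D=500, C=100, C=100, XC=90, V=5, I=1, I=1
1000 + 1000 + 500 + 100 + 100 + 90 + 5 + 1 + 1 = 2797

2797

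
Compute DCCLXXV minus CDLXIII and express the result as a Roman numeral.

DCCLXXV = 775
CDLXIII = 463
775 - 463 = 312

CCCXII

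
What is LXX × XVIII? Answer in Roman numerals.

LXX = 70
XVIII = 18
70 × 18 = 1260

MCCLX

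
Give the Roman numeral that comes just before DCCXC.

DCCXC = 790, so the previous integer is 790 - 1 = 789

DCCLXXXIX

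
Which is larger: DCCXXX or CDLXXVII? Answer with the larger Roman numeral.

DCCXXX = 730
CDLXXVII = 477
730 is larger

DCCXXX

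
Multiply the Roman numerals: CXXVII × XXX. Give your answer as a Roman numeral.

CXXVII = 127
XXX = 30
127 × 30 = 3810

MMMDCCCX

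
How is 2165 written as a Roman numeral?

Convert 2165 to Roman numerals:
  2165 contains 2×1000 (MM)
  165 contains 1×100 (C)
  65 contains 1×50 (L)
  15 contains 1×10 (X)
  5 contains 1×5 (V)

MMCLXV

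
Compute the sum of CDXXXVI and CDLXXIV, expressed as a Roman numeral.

CDXXXVI = 436
CDLXXIV = 474
436 + 474 = 910

CMX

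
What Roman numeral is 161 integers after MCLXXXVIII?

MCLXXXVIII = 1188
1188 + 161 = 1349

MCCCXLIX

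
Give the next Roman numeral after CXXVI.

CXXVI = 126; next is 127

CXXVII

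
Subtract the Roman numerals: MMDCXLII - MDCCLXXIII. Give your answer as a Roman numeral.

MMDCXLII = 2642
MDCCLXXIII = 1773
2642 - 1773 = 869

DCCCLXIX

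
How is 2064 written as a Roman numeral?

Convert 2064 to Roman numerals:
  2064 contains 2×1000 (MM)
  64 contains 1×50 (L)
  14 contains 1×10 (X)
  4 contains 1×4 (IV)

MMLXIV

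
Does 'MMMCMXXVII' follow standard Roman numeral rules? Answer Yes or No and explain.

'MMMCMXXVII': Check the rules: uses only the symbols I, V, X, L, C, D, M; no symbol is repeated more than three times in a row; V, L and D each appear at most once; the only place a smaller symbol precedes a larger one is the allowed subtractive pair CM, the symbol right after such a pair (if any) is smaller than the pair's first symbol, and otherwise the values never increase from left to right. Value: M (1000) + M (1000) + M (1000) + CM (900) + X (10) + X (10) + V (5) + I (1) + I (1) = 3927. So it is a valid standard Roman numeral.

Yes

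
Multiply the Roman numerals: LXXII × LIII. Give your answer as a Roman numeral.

LXXII = 72
LIII = 53
72 × 53 = 3816

MMMDCCCXVI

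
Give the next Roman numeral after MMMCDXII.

MMMCDXII = 3412, so the next integer is 3412 + 1 = 3413

MMMCDXIII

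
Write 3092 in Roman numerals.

Convert 3092 to Roman numerals:
  3092 contains 3×1000 (MMM)
  92 contains 1×90 (XC)
  2 contains 2×1 (II)

MMMXCII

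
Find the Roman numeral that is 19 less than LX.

LX = 60
60 - 19 = 41

XLI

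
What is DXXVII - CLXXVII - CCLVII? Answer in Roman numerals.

DXXVII = 527, CLXXVII = 177, CCLVII = 257
527 - 177 = 350
350 - 257 = 93

XCIII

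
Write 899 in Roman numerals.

Convert 899 to Roman numerals:
  899 contains 1×500 (D)
  399 contains 3×100 (CCC)
  99 contains 1×90 (XC)
  9 contains 1×9 (IX)

DCCCXCIX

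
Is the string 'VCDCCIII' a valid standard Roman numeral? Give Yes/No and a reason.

'VCDCCIII': Invalid subtractive combination: VC

No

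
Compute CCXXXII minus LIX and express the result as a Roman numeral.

CCXXXII = 232
LIX = 59
232 - 59 = 173

CLXXIII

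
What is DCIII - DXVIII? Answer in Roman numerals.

DCIII = 603
DXVIII = 518
603 - 518 = 85

LXXXV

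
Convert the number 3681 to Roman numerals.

Convert 3681 to Roman numerals:
  3681 contains 3×1000 (MMM)
  681 contains 1×500 (D)
  181 contains 1×100 (C)
  81 contains 1×50 (L)
  31 contains 3×10 (XXX)
  1 contains 1×1 (I)

MMMDCLXXXI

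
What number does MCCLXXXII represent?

MCCLXXXII: M=1000, C=100, C=100, L=50, X=10, X=10, X=10, I=1, I=1
1000 + 100 + 100 + 50 + 10 + 10 + 10 + 1 + 1 = 1282

1282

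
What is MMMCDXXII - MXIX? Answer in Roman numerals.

MMMCDXXII = 3422
MXIX = 1019
3422 - 1019 = 2403

MMCDIII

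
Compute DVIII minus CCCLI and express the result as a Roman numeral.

DVIII = 508
CCCLI = 351
508 - 351 = 157

CLVII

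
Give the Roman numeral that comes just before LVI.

LVI = 56, so the previous integer is 56 - 1 = 55

LV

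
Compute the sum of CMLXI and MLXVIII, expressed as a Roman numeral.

CMLXI = 961
MLXVIII = 1068
961 + 1068 = 2029

MMXXIX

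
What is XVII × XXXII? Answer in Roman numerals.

XVII = 17
XXXII = 32
17 × 32 = 544

DXLIV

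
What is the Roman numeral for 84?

Convert 84 to Roman numerals:
  84 contains 1×50 (L)
  34 contains 3×10 (XXX)
  4 contains 1×4 (IV)

LXXXIV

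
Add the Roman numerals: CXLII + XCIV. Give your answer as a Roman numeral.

CXLII = 142
XCIV = 94
142 + 94 = 236

CCXXXVI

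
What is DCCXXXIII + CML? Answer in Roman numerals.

DCCXXXIII = 733
CML = 950
733 + 950 = 1683

MDCLXXXIII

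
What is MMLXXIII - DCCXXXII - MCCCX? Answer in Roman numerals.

MMLXXIII = 2073, DCCXXXII = 732, MCCCX = 1310
2073 - 732 = 1341
1341 - 1310 = 31

XXXI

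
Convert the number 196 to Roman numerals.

Convert 196 to Roman numerals:
  196 contains 1×100 (C)
  96 contains 1×90 (XC)
  6 contains 1×5 (V)
  1 contains 1×1 (I)

CXCVI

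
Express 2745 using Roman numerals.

Convert 2745 to Roman numerals:
  2745 contains 2×1000 (MM)
  745 contains 1×500 (D)
  245 contains 2×100 (CC)
  45 contains 1×40 (XL)
  5 contains 1×5 (V)

MMDCCXLV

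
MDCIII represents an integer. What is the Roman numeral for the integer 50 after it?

MDCIII = 1603
1603 + 50 = 1653

MDCLIII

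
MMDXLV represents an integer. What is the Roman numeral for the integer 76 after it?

MMDXLV = 2545
2545 + 76 = 2621

MMDCXXI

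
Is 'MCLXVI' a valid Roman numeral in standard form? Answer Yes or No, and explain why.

'MCLXVI': Check the rules: uses only the symbols I, V, X, L, C, D, M; no symbol is repeated more than three times in a row; V, L and D each appear at most once; no smaller symbol precedes a larger one (values never increase from left to right). Value: M (1000) + C (100) + L (50) + X (10) + V (5) + I (1) = 1166. So it is a valid standard Roman numeral.

Yes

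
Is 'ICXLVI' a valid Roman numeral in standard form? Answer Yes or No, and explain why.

'ICXLVI': Invalid subtractive combination: IC

No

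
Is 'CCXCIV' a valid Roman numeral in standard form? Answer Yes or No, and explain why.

'CCXCIV': Check the rules: uses only the symbols I, V, X, L, C, D, M; no symbol is repeated more than three times in a row; V, L and D each appear at most once; the only places a smaller symbol precedes a larger one are the allowed subtractive pairs XC, IV, the symbol right after such a pair (if any) is smaller than the pair's first symbol, and otherwise the values never increase from left to right. Value: C (100) + C (100) + XC (90) + IV (4) = 294. So it is a valid standard Roman numeral.

Yes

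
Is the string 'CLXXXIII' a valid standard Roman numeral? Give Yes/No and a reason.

'CLXXXIII': Check the rules: uses only the symbols I, V, X, L, C, D, M; no symbol is repeated more than three times in a row; V, L and D each appear at most once; no smaller symbol precedes a larger one (values never increase from left to right). Value: C (100) + L (50) + X (10) + X (10) + X (10) + I (1) + I (1) + I (1) = 183. So it is a valid standard Roman numeral.

Yes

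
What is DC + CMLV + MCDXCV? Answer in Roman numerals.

DC = 600, CMLV = 955, MCDXCV = 1495
600 + 955 = 1555
1555 + 1495 = 3050

MMML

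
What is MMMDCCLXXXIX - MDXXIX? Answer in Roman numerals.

MMMDCCLXXXIX = 3789
MDXXIX = 1529
3789 - 1529 = 2260

MMCCLX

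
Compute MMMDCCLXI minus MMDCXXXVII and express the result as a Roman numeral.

MMMDCCLXI = 3761
MMDCXXXVII = 2637
3761 - 2637 = 1124

MCXXIV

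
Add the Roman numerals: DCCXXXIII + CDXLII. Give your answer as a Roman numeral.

DCCXXXIII = 733
CDXLII = 442
733 + 442 = 1175

MCLXXV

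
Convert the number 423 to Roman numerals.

Convert 423 to Roman numerals:
  423 contains 1×400 (CD)
  23 contains 2×10 (XX)
  3 contains 3×1 (III)

CDXXIII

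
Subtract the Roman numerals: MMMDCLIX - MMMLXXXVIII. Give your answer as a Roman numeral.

MMMDCLIX = 3659
MMMLXXXVIII = 3088
3659 - 3088 = 571

DLXXI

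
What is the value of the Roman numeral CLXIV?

CLXIV: C=100, L=50, X=10, IV=4
100 + 50 + 10 + 4 = 164

164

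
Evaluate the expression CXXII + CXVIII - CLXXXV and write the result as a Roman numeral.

CXXII = 122, CXVIII = 118, CLXXXV = 185
122 + 118 = 240
240 - 185 = 55

LV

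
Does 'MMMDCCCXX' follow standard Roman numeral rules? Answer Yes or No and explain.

'MMMDCCCXX': Check the rules: uses only the symbols I, V, X, L, C, D, M; no symbol is repeated more than three times in a row; V, L and D each appear at most once; no smaller symbol precedes a larger one (values never increase from left to right). Value: M (1000) + M (1000) + M (1000) + D (500) + C (100) + C (100) + C (100) + X (10) + X (10) = 3820. So it is a valid standard Roman numeral.

Yes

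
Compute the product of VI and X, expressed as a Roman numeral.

VI = 6
X = 10
6 × 10 = 60

LX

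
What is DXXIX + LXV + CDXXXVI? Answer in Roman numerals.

DXXIX = 529, LXV = 65, CDXXXVI = 436
529 + 65 = 594
594 + 436 = 1030

MXXX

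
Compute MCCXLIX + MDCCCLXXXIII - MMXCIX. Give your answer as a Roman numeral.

MCCXLIX = 1249, MDCCCLXXXIII = 1883, MMXCIX = 2099
1249 + 1883 = 3132
3132 - 2099 = 1033

MXXXIII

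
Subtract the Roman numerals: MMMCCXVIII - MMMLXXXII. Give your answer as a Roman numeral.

MMMCCXVIII = 3218
MMMLXXXII = 3082
3218 - 3082 = 136

CXXXVI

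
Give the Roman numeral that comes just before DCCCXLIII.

DCCCXLIII = 843; previous is 842

DCCCXLII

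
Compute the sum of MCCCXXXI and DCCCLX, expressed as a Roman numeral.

MCCCXXXI = 1331
DCCCLX = 860
1331 + 860 = 2191

MMCXCI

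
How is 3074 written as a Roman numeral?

Convert 3074 to Roman numerals:
  3074 contains 3×1000 (MMM)
  74 contains 1×50 (L)
  24 contains 2×10 (XX)
  4 contains 1×4 (IV)

MMMLXXIV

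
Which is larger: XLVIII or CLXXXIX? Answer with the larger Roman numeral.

XLVIII = 48
CLXXXIX = 189
189 is larger

CLXXXIX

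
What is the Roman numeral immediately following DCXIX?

DCXIX = 619, so the next integer is 619 + 1 = 620

DCXX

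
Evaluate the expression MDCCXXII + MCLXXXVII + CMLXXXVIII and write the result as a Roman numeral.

MDCCXXII = 1722, MCLXXXVII = 1187, CMLXXXVIII = 988
1722 + 1187 = 2909
2909 + 988 = 3897

MMMDCCCXCVII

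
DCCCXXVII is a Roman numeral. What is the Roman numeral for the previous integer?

DCCCXXVII = 827, so the previous integer is 827 - 1 = 826

DCCCXXVI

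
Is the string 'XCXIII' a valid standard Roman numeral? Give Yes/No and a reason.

'XCXIII': X cannot come right after the subtractive pair XC: once X is subtracted in XC, the next symbol must be smaller than X

No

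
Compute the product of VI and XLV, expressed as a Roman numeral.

VI = 6
XLV = 45
6 × 45 = 270

CCLXX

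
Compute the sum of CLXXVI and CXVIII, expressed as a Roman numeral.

CLXXVI = 176
CXVIII = 118
176 + 118 = 294

CCXCIV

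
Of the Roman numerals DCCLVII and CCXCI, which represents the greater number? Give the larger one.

DCCLVII = 757
CCXCI = 291
757 is larger

DCCLVII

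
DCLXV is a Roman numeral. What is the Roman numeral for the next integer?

DCLXV = 665, so the next integer is 665 + 1 = 666

DCLXVI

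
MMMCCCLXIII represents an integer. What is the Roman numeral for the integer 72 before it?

MMMCCCLXIII = 3363
3363 - 72 = 3291

MMMCCXCI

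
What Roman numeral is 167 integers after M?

M = 1000
1000 + 167 = 1167

MCLXVII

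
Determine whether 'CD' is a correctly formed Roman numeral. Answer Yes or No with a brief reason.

'CD': Check the rules: uses only the symbols I, V, X, L, C, D, M; no symbol is repeated more than three times in a row; V, L and D each appear at most once; the only place a smaller symbol precedes a larger one is the allowed subtractive pair CD, the symbol right after such a pair (if any) is smaller than the pair's first symbol, and otherwise the values never increase from left to right. Value: CD = 400. So it is a valid standard Roman numeral.

Yes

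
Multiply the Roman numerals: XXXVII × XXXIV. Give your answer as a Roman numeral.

XXXVII = 37
XXXIV = 34
37 × 34 = 1258

MCCLVIII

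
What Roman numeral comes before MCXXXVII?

MCXXXVII = 1137, so the previous integer is 1137 - 1 = 1136

MCXXXVI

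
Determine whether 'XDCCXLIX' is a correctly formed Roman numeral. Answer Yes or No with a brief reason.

'XDCCXLIX': Invalid subtractive combination: XD

No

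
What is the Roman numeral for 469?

Convert 469 to Roman numerals:
  469 contains 1×400 (CD)
  69 contains 1×50 (L)
  19 contains 1×10 (X)
  9 contains 1×9 (IX)

CDLXIX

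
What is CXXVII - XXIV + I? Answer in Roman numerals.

CXXVII = 127, XXIV = 24, I = 1
127 - 24 = 103
103 + 1 = 104

CIV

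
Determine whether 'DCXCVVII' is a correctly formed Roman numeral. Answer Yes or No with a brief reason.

'DCXCVVII': V should not appear more than once

No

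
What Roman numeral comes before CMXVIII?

CMXVIII = 918; previous is 917

CMXVII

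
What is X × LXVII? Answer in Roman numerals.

X = 10
LXVII = 67
10 × 67 = 670

DCLXX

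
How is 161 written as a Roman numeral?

Convert 161 to Roman numerals:
  161 contains 1×100 (C)
  61 contains 1×50 (L)
  11 contains 1×10 (X)
  1 contains 1×1 (I)

CLXI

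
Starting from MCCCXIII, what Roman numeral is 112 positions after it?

MCCCXIII = 1313
1313 + 112 = 1425

MCDXXV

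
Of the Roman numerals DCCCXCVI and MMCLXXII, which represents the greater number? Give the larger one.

DCCCXCVI = 896
MMCLXXII = 2172
2172 is larger

MMCLXXII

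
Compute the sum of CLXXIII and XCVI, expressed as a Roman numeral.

CLXXIII = 173
XCVI = 96
173 + 96 = 269

CCLXIX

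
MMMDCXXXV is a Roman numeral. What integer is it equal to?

MMMDCXXXV: M=1000, M=1000, M=1000, D=500, C=100, X=10, X=10, X=10, V=5
1000 + 1000 + 1000 + 500 + 100 + 10 + 10 + 10 + 5 = 3635

3635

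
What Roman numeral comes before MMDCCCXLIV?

MMDCCCXLIV = 2844, so the previous integer is 2844 - 1 = 2843

MMDCCCXLIII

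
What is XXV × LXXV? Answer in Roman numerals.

XXV = 25
LXXV = 75
25 × 75 = 1875

MDCCCLXXV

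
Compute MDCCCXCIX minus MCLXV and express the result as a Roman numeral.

MDCCCXCIX = 1899
MCLXV = 1165
1899 - 1165 = 734

DCCXXXIV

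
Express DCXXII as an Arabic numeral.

DCXXII: D=500, C=100, X=10, X=10, I=1, I=1
500 + 100 + 10 + 10 + 1 + 1 = 622

622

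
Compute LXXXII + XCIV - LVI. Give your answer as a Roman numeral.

LXXXII = 82, XCIV = 94, LVI = 56
82 + 94 = 176
176 - 56 = 120

CXX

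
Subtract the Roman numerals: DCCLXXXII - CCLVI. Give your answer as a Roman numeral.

DCCLXXXII = 782
CCLVI = 256
782 - 256 = 526

DXXVI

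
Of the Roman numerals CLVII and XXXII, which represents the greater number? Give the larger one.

CLVII = 157
XXXII = 32
157 is larger

CLVII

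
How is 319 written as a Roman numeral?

Convert 319 to Roman numerals:
  319 contains 3×100 (CCC)
  19 contains 1×10 (X)
  9 contains 1×9 (IX)

CCCXIX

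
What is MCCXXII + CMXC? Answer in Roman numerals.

MCCXXII = 1222
CMXC = 990
1222 + 990 = 2212

MMCCXII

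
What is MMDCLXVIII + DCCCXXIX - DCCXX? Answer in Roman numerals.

MMDCLXVIII = 2668, DCCCXXIX = 829, DCCXX = 720
2668 + 829 = 3497
3497 - 720 = 2777

MMDCCLXXVII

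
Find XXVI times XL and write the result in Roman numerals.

XXVI = 26
XL = 40
26 × 40 = 1040

MXL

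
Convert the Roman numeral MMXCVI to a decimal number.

MMXCVI: M=1000, M=1000, XC=90, V=5, I=1
1000 + 1000 + 90 + 5 + 1 = 2096

2096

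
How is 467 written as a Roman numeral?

Convert 467 to Roman numerals:
  467 contains 1×400 (CD)
  67 contains 1×50 (L)
  17 contains 1×10 (X)
  7 contains 1×5 (V)
  2 contains 2×1 (II)

CDLXVII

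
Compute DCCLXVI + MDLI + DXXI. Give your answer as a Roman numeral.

DCCLXVI = 766, MDLI = 1551, DXXI = 521
766 + 1551 = 2317
2317 + 521 = 2838

MMDCCCXXXVIII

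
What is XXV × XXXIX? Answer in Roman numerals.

XXV = 25
XXXIX = 39
25 × 39 = 975

CMLXXV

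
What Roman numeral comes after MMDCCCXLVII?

MMDCCCXLVII = 2847, so the next integer is 2847 + 1 = 2848

MMDCCCXLVIII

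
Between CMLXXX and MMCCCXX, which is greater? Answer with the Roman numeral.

CMLXXX = 980
MMCCCXX = 2320
2320 is larger

MMCCCXX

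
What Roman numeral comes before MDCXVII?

MDCXVII = 1617; previous is 1616

MDCXVI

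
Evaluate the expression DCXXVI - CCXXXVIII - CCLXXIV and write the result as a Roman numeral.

DCXXVI = 626, CCXXXVIII = 238, CCLXXIV = 274
626 - 238 = 388
388 - 274 = 114

CXIV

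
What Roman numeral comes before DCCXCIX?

DCCXCIX = 799; previous is 798

DCCXCVIII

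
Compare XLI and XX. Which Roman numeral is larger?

XLI = 41
XX = 20
41 is larger

XLI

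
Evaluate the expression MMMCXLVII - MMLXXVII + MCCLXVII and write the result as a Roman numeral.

MMMCXLVII = 3147, MMLXXVII = 2077, MCCLXVII = 1267
3147 - 2077 = 1070
1070 + 1267 = 2337

MMCCCXXXVII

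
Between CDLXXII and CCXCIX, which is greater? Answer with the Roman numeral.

CDLXXII = 472
CCXCIX = 299
472 is larger

CDLXXII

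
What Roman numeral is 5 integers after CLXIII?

CLXIII = 163
163 + 5 = 168

CLXVIII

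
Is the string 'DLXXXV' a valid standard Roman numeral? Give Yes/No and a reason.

'DLXXXV': Check the rules: uses only the symbols I, V, X, L, C, D, M; no symbol is repeated more than three times in a row; V, L and D each appear at most once; no smaller symbol precedes a larger one (values never increase from left to right). Value: D (500) + L (50) + X (10) + X (10) + X (10) + V (5) = 585. So it is a valid standard Roman numeral.

Yes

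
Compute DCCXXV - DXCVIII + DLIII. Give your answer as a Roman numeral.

DCCXXV = 725, DXCVIII = 598, DLIII = 553
725 - 598 = 127
127 + 553 = 680

DCLXXX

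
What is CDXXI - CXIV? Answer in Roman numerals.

CDXXI = 421
CXIV = 114
421 - 114 = 307

CCCVII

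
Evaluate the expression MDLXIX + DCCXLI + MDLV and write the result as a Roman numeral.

MDLXIX = 1569, DCCXLI = 741, MDLV = 1555
1569 + 741 = 2310
2310 + 1555 = 3865

MMMDCCCLXV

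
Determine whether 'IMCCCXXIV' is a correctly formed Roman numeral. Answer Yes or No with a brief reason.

'IMCCCXXIV': Invalid subtractive combination: IM

No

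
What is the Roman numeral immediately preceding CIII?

CIII = 103, so the previous integer is 103 - 1 = 102

CII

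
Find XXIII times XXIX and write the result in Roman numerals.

XXIII = 23
XXIX = 29
23 × 29 = 667

DCLXVII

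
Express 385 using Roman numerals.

Convert 385 to Roman numerals:
  385 contains 3×100 (CCC)
  85 contains 1×50 (L)
  35 contains 3×10 (XXX)
  5 contains 1×5 (V)

CCCLXXXV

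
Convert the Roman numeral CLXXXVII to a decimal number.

CLXXXVII: C=100, L=50, X=10, X=10, X=10, V=5, I=1, I=1
100 + 50 + 10 + 10 + 10 + 5 + 1 + 1 = 187

187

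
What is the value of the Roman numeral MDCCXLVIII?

MDCCXLVIII: M=1000, D=500, C=100, C=100, XL=40, V=5, I=1, I=1, I=1
1000 + 500 + 100 + 100 + 40 + 5 + 1 + 1 + 1 = 1748

1748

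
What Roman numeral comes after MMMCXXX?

MMMCXXX = 3130, so the next integer is 3130 + 1 = 3131

MMMCXXXI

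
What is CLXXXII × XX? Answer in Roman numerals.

CLXXXII = 182
XX = 20
182 × 20 = 3640

MMMDCXL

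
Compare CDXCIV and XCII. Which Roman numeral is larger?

CDXCIV = 494
XCII = 92
494 is larger

CDXCIV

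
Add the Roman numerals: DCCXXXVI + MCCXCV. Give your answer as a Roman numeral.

DCCXXXVI = 736
MCCXCV = 1295
736 + 1295 = 2031

MMXXXI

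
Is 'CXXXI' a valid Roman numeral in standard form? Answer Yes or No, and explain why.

'CXXXI': Check the rules: uses only the symbols I, V, X, L, C, D, M; no symbol is repeated more than three times in a row; V, L and D each appear at most once; no smaller symbol precedes a larger one (values never increase from left to right). Value: C (100) + X (10) + X (10) + X (10) + I (1) = 131. So it is a valid standard Roman numeral.

Yes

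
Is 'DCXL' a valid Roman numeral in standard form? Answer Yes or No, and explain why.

'DCXL': Check the rules: uses only the symbols I, V, X, L, C, D, M; no symbol is repeated more than three times in a row; V, L and D each appear at most once; the only place a smaller symbol precedes a larger one is the allowed subtractive pair XL, the symbol right after such a pair (if any) is smaller than the pair's first symbol, and otherwise the values never increase from left to right. Value: D (500) + C (100) + XL (40) = 640. So it is a valid standard Roman numeral.

Yes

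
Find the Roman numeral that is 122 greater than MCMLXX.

MCMLXX = 1970
1970 + 122 = 2092

MMXCII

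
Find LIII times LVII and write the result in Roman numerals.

LIII = 53
LVII = 57
53 × 57 = 3021

MMMXXI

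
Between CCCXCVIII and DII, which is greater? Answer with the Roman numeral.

CCCXCVIII = 398
DII = 502
502 is larger

DII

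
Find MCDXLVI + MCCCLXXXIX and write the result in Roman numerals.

MCDXLVI = 1446
MCCCLXXXIX = 1389
1446 + 1389 = 2835

MMDCCCXXXV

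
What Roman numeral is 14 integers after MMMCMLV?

MMMCMLV = 3955
3955 + 14 = 3969

MMMCMLXIX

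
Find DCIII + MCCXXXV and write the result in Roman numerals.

DCIII = 603
MCCXXXV = 1235
603 + 1235 = 1838

MDCCCXXXVIII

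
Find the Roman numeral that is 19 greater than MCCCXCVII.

MCCCXCVII = 1397
1397 + 19 = 1416

MCDXVI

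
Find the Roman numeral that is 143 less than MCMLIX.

MCMLIX = 1959
1959 - 143 = 1816

MDCCCXVI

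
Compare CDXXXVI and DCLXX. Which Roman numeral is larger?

CDXXXVI = 436
DCLXX = 670
670 is larger

DCLXX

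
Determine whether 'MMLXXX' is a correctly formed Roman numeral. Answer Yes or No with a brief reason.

'MMLXXX': Check the rules: uses only the symbols I, V, X, L, C, D, M; no symbol is repeated more than three times in a row; V, L and D each appear at most once; no smaller symbol precedes a larger one (values never increase from left to right). Value: M (1000) + M (1000) + L (50) + X (10) + X (10) + X (10) = 2080. So it is a valid standard Roman numeral.

Yes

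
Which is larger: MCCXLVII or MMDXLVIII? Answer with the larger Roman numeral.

MCCXLVII = 1247
MMDXLVIII = 2548
2548 is larger

MMDXLVIII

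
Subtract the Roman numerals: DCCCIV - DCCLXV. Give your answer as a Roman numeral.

DCCCIV = 804
DCCLXV = 765
804 - 765 = 39

XXXIX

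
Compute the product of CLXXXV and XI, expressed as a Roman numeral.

CLXXXV = 185
XI = 11
185 × 11 = 2035

MMXXXV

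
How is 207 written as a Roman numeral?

Convert 207 to Roman numerals:
  207 contains 2×100 (CC)
  7 contains 1×5 (V)
  2 contains 2×1 (II)

CCVII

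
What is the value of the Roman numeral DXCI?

DXCI: D=500, XC=90, I=1
500 + 90 + 1 = 591

591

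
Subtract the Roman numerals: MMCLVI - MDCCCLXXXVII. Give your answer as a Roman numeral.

MMCLVI = 2156
MDCCCLXXXVII = 1887
2156 - 1887 = 269

CCLXIX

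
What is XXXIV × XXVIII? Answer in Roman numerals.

XXXIV = 34
XXVIII = 28
34 × 28 = 952

CMLII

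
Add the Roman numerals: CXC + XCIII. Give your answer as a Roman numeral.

CXC = 190
XCIII = 93
190 + 93 = 283

CCLXXXIII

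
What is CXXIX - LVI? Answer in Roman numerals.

CXXIX = 129
LVI = 56
129 - 56 = 73

LXXIII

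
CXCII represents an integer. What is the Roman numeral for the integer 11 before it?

CXCII = 192
192 - 11 = 181

CLXXXI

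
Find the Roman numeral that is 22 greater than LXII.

LXII = 62
62 + 22 = 84

LXXXIV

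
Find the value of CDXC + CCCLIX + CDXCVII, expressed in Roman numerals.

CDXC = 490, CCCLIX = 359, CDXCVII = 497
490 + 359 = 849
849 + 497 = 1346

MCCCXLVI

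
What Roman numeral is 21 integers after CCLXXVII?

CCLXXVII = 277
277 + 21 = 298

CCXCVIII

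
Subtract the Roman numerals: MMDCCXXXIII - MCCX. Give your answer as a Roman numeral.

MMDCCXXXIII = 2733
MCCX = 1210
2733 - 1210 = 1523

MDXXIII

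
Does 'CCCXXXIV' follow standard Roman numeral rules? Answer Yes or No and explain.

'CCCXXXIV': Check the rules: uses only the symbols I, V, X, L, C, D, M; no symbol is repeated more than three times in a row; V, L and D each appear at most once; the only place a smaller symbol precedes a larger one is the allowed subtractive pair IV, the symbol right after such a pair (if any) is smaller than the pair's first symbol, and otherwise the values never increase from left to right. Value: C (100) + C (100) + C (100) + X (10) + X (10) + X (10) + IV (4) = 334. So it is a valid standard Roman numeral.

Yes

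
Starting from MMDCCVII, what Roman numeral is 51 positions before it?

MMDCCVII = 2707
2707 - 51 = 2656

MMDCLVI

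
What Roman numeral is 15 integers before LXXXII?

LXXXII = 82
82 - 15 = 67

LXVII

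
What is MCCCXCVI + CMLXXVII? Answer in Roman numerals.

MCCCXCVI = 1396
CMLXXVII = 977
1396 + 977 = 2373

MMCCCLXXIII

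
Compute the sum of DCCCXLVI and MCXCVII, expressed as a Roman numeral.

DCCCXLVI = 846
MCXCVII = 1197
846 + 1197 = 2043

MMXLIII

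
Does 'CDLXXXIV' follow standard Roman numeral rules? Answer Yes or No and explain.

'CDLXXXIV': Check the rules: uses only the symbols I, V, X, L, C, D, M; no symbol is repeated more than three times in a row; V, L and D each appear at most once; the only places a smaller symbol precedes a larger one are the allowed subtractive pairs CD, IV, the symbol right after such a pair (if any) is smaller than the pair's first symbol, and otherwise the values never increase from left to right. Value: CD (400) + L (50) + X (10) + X (10) + X (10) + IV (4) = 484. So it is a valid standard Roman numeral.

Yes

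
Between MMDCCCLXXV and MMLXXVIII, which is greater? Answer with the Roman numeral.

MMDCCCLXXV = 2875
MMLXXVIII = 2078
2875 is larger

MMDCCCLXXV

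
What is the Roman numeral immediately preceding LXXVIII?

LXXVIII = 78; previous is 77

LXXVII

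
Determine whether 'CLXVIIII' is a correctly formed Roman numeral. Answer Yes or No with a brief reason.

'CLXVIIII': More than 3 consecutive I's

No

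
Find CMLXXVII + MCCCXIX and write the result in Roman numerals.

CMLXXVII = 977
MCCCXIX = 1319
977 + 1319 = 2296

MMCCXCVI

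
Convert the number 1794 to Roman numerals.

Convert 1794 to Roman numerals:
  1794 contains 1×1000 (M)
  794 contains 1×500 (D)
  294 contains 2×100 (CC)
  94 contains 1×90 (XC)
  4 contains 1×4 (IV)

MDCCXCIV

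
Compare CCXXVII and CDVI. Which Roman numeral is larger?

CCXXVII = 227
CDVI = 406
406 is larger

CDVI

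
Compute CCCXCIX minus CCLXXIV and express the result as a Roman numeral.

CCCXCIX = 399
CCLXXIV = 274
399 - 274 = 125

CXXV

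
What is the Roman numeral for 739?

Convert 739 to Roman numerals:
  739 contains 1×500 (D)
  239 contains 2×100 (CC)
  39 contains 3×10 (XXX)
  9 contains 1×9 (IX)

DCCXXXIX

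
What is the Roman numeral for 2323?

Convert 2323 to Roman numerals:
  2323 contains 2×1000 (MM)
  323 contains 3×100 (CCC)
  23 contains 2×10 (XX)
  3 contains 3×1 (III)

MMCCCXXIII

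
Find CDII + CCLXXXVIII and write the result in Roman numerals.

CDII = 402
CCLXXXVIII = 288
402 + 288 = 690

DCXC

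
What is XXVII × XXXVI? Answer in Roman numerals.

XXVII = 27
XXXVI = 36
27 × 36 = 972

CMLXXII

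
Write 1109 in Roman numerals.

Convert 1109 to Roman numerals:
  1109 contains 1×1000 (M)
  109 contains 1×100 (C)
  9 contains 1×9 (IX)

MCIX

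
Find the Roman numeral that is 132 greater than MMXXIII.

MMXXIII = 2023
2023 + 132 = 2155

MMCLV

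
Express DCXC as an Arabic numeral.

DCXC: D=500, C=100, XC=90
500 + 100 + 90 = 690

690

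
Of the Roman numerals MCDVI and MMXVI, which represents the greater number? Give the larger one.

MCDVI = 1406
MMXVI = 2016
2016 is larger

MMXVI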